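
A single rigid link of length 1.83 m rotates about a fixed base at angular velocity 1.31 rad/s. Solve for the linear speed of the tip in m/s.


v = L*omega = 1.83 * 1.31 = 2.3973

2.3973 m/s


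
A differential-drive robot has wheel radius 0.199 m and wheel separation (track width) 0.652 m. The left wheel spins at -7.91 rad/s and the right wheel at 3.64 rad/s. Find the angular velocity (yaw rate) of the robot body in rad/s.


omega = r*(wR - wL)/L = 0.199*(3.64 - (-7.91))/0.652 = 3.5252

3.5252 rad/s


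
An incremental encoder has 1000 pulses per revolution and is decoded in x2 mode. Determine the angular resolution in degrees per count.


resolution = 360 / (PPR * 2) = 360 / 2000 = 0.1800

0.1800 degrees


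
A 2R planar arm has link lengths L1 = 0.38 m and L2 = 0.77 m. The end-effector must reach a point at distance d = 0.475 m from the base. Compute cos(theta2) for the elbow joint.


cos(th2) = (d^2 - L1^2 - L2^2)/(2*L1*L2) = (0.475^2 - 0.38^2 - 0.77^2)/(2*0.38*0.77) = -0.8744

-0.8744


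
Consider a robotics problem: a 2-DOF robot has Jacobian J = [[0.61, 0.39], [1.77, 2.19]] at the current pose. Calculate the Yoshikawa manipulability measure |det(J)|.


det(J) = 0.61*2.19 - (0.39)*(1.77) = 0.6456
|det(J)| = 0.6456

0.6456


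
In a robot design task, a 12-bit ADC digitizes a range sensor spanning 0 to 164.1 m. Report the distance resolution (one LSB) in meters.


res = range / 2^n = 164.1/2^12 = 164.1/4096 = 0.0401

0.0401 m


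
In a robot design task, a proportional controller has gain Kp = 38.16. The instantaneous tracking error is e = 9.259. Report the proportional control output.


u_P = Kp * e = 38.16 * 9.259 = 353.3234

353.3234


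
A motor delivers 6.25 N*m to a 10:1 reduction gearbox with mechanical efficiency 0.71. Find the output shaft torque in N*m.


tau_out = tau_in * N * eta = 6.25 * 10 * 0.71 = 44.3750

44.3750 N*m


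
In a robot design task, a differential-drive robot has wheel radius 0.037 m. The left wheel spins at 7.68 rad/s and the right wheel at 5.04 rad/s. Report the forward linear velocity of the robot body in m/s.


v = r*(wR + wL)/2 = 0.037*(5.04 + 7.68)/2 = 0.2353

0.2353 m/s


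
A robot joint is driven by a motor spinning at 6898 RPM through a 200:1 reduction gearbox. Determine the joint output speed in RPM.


omega_joint = omega_motor / N = 6898 / 200 = 34.4900

34.4900 RPM


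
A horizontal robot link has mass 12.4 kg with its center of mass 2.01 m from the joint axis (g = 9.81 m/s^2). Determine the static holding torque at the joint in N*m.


tau = m*g*L = 12.4 * 9.81 * 2.01 = 244.5044

244.5044 N*m


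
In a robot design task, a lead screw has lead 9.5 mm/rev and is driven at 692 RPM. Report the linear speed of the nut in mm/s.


v = lead * (RPM/60) = 9.5*692/60 = 109.5667

109.5667 mm/s


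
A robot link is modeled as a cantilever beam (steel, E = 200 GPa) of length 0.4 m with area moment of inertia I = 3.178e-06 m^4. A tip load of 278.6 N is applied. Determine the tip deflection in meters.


delta = F*L^3/(3*E*I) = 278.6*0.4^3/(3*2.000e+11*3.178e-06)
      = 17.8304/1906800 = 9.3510e-06

9.3510e-06 m


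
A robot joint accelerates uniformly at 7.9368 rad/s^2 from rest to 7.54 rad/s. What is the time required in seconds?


t = delta_omega / alpha = 7.54 / 7.9368 = 0.9500

0.9500 s


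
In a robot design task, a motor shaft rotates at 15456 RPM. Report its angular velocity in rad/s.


omega = 15456 * 2*pi/60 = 1618.5485

1618.5485 rad/s


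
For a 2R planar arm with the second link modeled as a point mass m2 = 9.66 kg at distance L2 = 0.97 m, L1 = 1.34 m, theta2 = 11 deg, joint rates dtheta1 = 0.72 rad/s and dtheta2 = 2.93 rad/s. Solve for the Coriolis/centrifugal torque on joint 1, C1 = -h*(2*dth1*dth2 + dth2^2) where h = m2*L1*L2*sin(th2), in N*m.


h = m2*L1*L2*sin(th2) = 9.66*1.34*0.97*sin(11 deg) = 2.395811
C1 = -h*(2*0.72*2.93 + 2.93^2) = -2.395811*12.8041 = -30.6762

-30.6762 N*m


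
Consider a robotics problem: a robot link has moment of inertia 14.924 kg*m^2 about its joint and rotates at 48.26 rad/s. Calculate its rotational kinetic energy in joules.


KE = (1/2)*I*omega^2 = 0.5*14.924*48.26^2 = 17379.2040

17379.2040 J


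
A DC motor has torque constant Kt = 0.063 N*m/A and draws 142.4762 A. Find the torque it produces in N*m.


tau = Kt * I = 0.063*142.4762 = 8.9760

8.9760 N*m


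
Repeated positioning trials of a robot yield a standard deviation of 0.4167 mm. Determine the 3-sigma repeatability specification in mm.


repeatability = 3*sigma = 3*0.4167 = 1.2501

1.2501 mm


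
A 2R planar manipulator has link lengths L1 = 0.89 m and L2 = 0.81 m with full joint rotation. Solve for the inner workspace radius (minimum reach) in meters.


r_min = |L1 - L2| = |0.89 - 0.81| = 0.0800

0.0800 m


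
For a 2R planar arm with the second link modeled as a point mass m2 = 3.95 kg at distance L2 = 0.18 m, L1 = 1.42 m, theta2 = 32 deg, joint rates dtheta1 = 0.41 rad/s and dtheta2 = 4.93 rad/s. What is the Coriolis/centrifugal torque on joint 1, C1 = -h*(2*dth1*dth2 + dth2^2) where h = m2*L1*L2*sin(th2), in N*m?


h = m2*L1*L2*sin(th2) = 3.95*1.42*0.18*sin(32 deg) = 0.535017
C1 = -h*(2*0.41*4.93 + 4.93^2) = -0.535017*28.3475 = -15.1664

-15.1664 N*m


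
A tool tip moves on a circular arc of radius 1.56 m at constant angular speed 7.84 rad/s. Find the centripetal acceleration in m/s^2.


a_c = omega^2 * r = 7.84^2 * 1.56 = 95.8863

95.8863 m/s^2


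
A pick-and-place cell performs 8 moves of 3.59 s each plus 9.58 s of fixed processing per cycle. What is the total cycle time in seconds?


T = 8*3.59 + 9.58 = 38.3000

38.3000 s


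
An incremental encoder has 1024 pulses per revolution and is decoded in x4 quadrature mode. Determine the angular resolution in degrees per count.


resolution = 360 / (PPR * 4) = 360 / 4096 = 0.0879

0.0879 degrees


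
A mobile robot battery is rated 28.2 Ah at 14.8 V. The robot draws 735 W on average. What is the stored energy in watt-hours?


E = capacity * V = 28.2*14.8 = 417.3600

417.3600 Wh


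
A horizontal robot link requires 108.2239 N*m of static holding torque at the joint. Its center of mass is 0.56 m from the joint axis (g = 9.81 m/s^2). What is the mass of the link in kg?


m = tau / (g*L) = 108.2239 / (9.81 * 0.56) = 19.7000

19.7000 kg


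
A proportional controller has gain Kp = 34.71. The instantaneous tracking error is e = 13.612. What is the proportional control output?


u_P = Kp * e = 34.71 * 13.612 = 472.4725

472.4725


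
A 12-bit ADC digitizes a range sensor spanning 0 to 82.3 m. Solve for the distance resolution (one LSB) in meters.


res = range / 2^n = 82.3/2^12 = 82.3/4096 = 0.0201

0.0201 m


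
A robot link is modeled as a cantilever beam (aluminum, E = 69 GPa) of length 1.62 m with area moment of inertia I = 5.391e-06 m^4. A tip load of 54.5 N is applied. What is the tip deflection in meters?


delta = F*L^3/(3*E*I) = 54.5*1.62^3/(3*6.900e+10*5.391e-06)
      = 231.708276/1115937 = 2.0764e-04

2.0764e-04 m


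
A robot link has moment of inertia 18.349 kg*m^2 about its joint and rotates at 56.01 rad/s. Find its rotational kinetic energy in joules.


KE = (1/2)*I*omega^2 = 0.5*18.349*56.01^2 = 28781.5084

28781.5084 J


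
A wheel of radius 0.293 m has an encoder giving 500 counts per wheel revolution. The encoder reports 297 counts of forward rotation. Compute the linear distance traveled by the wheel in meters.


revs = 297/500 = 0.594000
d = revs * 2*pi*r = 0.594000 * 2*pi*0.293 = 1.0935

1.0935 m


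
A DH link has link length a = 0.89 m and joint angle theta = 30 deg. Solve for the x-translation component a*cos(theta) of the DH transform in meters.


a*cos(theta) = 0.89*cos(30 deg) = 0.7708

0.7708 m


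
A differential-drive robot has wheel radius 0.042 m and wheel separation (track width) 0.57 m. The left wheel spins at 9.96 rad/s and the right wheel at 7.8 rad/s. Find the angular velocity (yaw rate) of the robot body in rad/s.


omega = r*(wR - wL)/L = 0.042*(7.8 - (9.96))/0.57 = -0.1592

-0.1592 rad/s


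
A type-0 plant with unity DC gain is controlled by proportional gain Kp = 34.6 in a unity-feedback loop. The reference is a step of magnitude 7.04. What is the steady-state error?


e_ss = R/(1 + Kp) = 7.04/(1 + 34.6) = 7.04/35.6000 = 0.1978

0.1978


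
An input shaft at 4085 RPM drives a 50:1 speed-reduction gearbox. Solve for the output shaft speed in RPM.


omega_out = omega_in / N = 4085 / 50 = 81.7000

81.7000 RPM


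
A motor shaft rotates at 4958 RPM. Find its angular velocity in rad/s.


omega = 4958 * 2*pi/60 = 519.2005

519.2005 rad/s


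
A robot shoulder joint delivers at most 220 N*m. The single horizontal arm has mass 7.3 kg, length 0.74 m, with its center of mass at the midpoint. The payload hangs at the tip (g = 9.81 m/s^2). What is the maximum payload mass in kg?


tau_arm = m_arm*g*(L/2) = 7.3*9.81*0.74/2 = 26.4968 N*m
tau_payload = tau_max - tau_arm = 220 - 26.4968 = 193.5032
m_payload = tau_payload / (g*L) = 193.5032 / (9.81*0.74) = 26.6555

26.6555 kg


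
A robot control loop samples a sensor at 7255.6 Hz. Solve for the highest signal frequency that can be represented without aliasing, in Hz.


f_max = f_s/2 = 7255.6/2 = 3627.8000

3627.8000 Hz


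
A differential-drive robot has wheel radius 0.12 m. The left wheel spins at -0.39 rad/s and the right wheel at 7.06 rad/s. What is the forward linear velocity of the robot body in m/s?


v = r*(wR + wL)/2 = 0.12*(7.06 + -0.39)/2 = 0.4002

0.4002 m/s


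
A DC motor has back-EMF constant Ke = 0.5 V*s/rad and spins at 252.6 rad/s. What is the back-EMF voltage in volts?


V_emf = Ke * omega = 0.5*252.6 = 126.3000

126.3000 V


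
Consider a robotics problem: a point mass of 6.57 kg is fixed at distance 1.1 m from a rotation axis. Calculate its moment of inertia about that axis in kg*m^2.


I = m*r^2 = 6.57*1.1^2 = 7.9497

7.9497 kg*m^2


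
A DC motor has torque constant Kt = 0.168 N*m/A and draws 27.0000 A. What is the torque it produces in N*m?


tau = Kt * I = 0.168*27.0000 = 4.5360

4.5360 N*m


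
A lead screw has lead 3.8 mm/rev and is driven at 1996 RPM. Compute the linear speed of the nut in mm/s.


v = lead * (RPM/60) = 3.8*1996/60 = 126.4133

126.4133 mm/s


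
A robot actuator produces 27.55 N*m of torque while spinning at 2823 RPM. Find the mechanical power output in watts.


omega = 2823 * 2*pi/60 = 295.623869 rad/s
P = tau * omega = 27.55 * 295.623869 = 8144.4376

8144.4376 W


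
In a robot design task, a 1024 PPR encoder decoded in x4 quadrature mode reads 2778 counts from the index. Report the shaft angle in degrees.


angle = counts * 360 / (PPR*4) = 2778 * 360 / 4096 = 244.1602

244.1602 degrees


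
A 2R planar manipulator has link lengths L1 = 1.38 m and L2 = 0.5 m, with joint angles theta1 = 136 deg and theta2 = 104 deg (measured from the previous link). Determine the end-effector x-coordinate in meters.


x = L1*cos(th1) + L2*cos(th1+th2) = 1.38*cos(136 deg) + 0.5*cos(240 deg) = -1.2427

-1.2427 m


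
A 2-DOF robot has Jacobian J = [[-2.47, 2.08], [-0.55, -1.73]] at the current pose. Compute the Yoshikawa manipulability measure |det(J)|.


det(J) = -2.47*-1.73 - (2.08)*(-0.55) = 5.4171
|det(J)| = 5.4171

5.4171


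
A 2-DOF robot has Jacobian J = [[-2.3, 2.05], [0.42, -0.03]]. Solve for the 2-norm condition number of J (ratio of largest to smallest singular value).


JJ^T eigenvalues: trace(JJ^T) = 9.6698, det(JJ^T) = det(J)^2 = 0.62726400
s_max^2 = (9.6698 + sqrt(90.99597604))/2 = 9.60449055
s_min^2 = (9.6698 - sqrt(90.99597604))/2 = 0.06530945
kappa = s_max/s_min = sqrt(9.60449055/0.06530945) = 12.1269

12.1269


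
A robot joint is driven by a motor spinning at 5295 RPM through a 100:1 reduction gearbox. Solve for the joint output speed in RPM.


omega_joint = omega_motor / N = 5295 / 100 = 52.9500

52.9500 RPM


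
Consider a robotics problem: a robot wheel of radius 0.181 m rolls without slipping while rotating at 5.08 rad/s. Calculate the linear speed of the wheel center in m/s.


v = omega * r = 5.08 * 0.181 = 0.9195

0.9195 m/s


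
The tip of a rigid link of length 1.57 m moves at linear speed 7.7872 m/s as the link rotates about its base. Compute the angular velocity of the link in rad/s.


omega = v / L = 7.7872 / 1.57 = 4.9600

4.9600 rad/s


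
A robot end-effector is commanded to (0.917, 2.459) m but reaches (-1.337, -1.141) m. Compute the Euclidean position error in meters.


dx = -1.337 - (0.917) = -2.2540, dy = -1.141 - (2.459) = -3.6000
err = sqrt(5.080516 + 12.960000) = 4.2474

4.2474 m


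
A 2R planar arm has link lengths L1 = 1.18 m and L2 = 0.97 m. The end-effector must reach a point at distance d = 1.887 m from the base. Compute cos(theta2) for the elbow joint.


cos(th2) = (d^2 - L1^2 - L2^2)/(2*L1*L2) = (1.887^2 - 1.18^2 - 0.97^2)/(2*1.18*0.97) = 0.5362

0.5362


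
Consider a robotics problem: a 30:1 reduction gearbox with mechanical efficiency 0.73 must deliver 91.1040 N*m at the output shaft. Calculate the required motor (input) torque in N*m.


tau_in = tau_out / (N * eta) = 91.1040 / (30 * 0.73) = 4.1600

4.1600 N*m


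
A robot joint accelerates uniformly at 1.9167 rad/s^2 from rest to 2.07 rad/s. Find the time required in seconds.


t = delta_omega / alpha = 2.07 / 1.9167 = 1.0800

1.0800 s


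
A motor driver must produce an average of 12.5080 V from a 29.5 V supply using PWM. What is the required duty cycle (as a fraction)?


D = V_avg/V_supply = 12.5080/29.5 = 0.4240

0.4240


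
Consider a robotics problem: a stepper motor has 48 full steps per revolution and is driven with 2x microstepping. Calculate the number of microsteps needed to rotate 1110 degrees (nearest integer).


step_size = 360/(48*2) = 360/96 = 3.750000 deg
n = 1110/(360/96) = 1110*96/360 = 296

296 steps


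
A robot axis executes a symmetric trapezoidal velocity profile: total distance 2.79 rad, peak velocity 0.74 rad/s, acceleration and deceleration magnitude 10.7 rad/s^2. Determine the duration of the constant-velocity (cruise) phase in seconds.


t_acc = v/a = 0.069159 s, d_acc = v^2/(2a) = 0.025589 rad each
d_cruise = 2.79 - 2*0.025589 = 2.738822 rad
t_cruise = d_cruise/v = 2.738822/0.74 = 3.7011

3.7011 s


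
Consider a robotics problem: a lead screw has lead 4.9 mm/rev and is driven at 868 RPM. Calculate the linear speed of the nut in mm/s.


v = lead * (RPM/60) = 4.9*868/60 = 70.8867

70.8867 mm/s


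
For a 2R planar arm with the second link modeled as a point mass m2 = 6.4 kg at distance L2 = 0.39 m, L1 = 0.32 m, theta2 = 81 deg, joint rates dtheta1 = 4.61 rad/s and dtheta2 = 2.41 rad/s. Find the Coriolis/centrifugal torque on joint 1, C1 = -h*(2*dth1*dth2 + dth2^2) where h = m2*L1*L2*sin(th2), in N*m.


h = m2*L1*L2*sin(th2) = 6.4*0.32*0.39*sin(81 deg) = 0.788886
C1 = -h*(2*4.61*2.41 + 2.41^2) = -0.788886*28.0283 = -22.1111

-22.1111 N*m


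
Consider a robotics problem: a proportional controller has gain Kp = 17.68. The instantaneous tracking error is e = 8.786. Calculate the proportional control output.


u_P = Kp * e = 17.68 * 8.786 = 155.3365

155.3365


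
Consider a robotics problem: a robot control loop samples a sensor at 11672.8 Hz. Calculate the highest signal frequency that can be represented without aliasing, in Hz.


f_max = f_s/2 = 11672.8/2 = 5836.4000

5836.4000 Hz


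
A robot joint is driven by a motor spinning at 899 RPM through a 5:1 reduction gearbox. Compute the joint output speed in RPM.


omega_joint = omega_motor / N = 899 / 5 = 179.8000

179.8000 RPM


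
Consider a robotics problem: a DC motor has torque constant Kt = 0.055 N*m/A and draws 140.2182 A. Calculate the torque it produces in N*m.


tau = Kt * I = 0.055*140.2182 = 7.7120

7.7120 N*m


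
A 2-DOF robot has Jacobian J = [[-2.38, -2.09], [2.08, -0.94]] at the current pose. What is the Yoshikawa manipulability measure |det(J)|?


det(J) = -2.38*-0.94 - (-2.09)*(2.08) = 6.5844
|det(J)| = 6.5844

6.5844


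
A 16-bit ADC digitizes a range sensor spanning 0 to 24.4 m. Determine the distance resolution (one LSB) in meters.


res = range / 2^n = 24.4/2^16 = 24.4/65536 = 3.7231e-04

3.7231e-04 m


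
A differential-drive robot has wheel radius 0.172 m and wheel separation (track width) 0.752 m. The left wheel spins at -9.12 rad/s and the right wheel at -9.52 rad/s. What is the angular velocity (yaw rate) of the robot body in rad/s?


omega = r*(wR - wL)/L = 0.172*(-9.52 - (-9.12))/0.752 = -0.0915

-0.0915 rad/s


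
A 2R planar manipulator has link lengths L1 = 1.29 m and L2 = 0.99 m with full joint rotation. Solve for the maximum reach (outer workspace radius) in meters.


r_max = L1 + L2 = 1.29 + 0.99 = 2.2800

2.2800 m


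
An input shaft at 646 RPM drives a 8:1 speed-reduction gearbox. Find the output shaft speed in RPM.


omega_out = omega_in / N = 646 / 8 = 80.7500

80.7500 RPM


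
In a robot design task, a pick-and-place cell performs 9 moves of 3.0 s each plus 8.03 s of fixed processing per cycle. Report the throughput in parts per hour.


T_cycle = 9*3.0 + 8.03 = 35.0300 s
rate = 3600/T = 102.7691

102.7691 parts/hour


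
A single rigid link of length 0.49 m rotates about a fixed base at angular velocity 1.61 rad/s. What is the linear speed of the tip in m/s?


v = L*omega = 0.49 * 1.61 = 0.7889

0.7889 m/s


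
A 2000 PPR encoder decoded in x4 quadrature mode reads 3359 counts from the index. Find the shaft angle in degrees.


angle = counts * 360 / (PPR*4) = 3359 * 360 / 8000 = 151.1550

151.1550 degrees


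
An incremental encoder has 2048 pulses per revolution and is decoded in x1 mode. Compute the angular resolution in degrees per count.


resolution = 360 / (PPR * 1) = 360 / 2048 = 0.1758

0.1758 degrees


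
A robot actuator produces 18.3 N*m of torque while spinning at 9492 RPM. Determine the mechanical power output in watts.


omega = 9492 * 2*pi/60 = 993.999916 rad/s
P = tau * omega = 18.3 * 993.999916 = 18190.1985

18190.1985 W


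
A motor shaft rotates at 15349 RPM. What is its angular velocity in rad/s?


omega = 15349 * 2*pi/60 = 1607.3435

1607.3435 rad/s


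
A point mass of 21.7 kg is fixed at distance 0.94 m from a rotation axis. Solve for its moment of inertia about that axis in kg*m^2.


I = m*r^2 = 21.7*0.94^2 = 19.1741

19.1741 kg*m^2


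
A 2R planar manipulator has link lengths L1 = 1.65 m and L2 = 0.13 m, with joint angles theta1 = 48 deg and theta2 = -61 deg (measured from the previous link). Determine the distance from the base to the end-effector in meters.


x = L1*cos(th1) + L2*cos(th1+th2) = 1.230734
y = L1*sin(th1) + L2*sin(th1+th2) = 1.196945
d = sqrt(x^2 + y^2) = sqrt(1.514706 + 1.432677) = 1.7168

1.7168 m


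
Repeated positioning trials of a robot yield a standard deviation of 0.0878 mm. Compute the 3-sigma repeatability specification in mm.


repeatability = 3*sigma = 3*0.0878 = 0.2634

0.2634 mm


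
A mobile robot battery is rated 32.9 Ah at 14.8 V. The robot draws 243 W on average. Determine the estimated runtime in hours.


E = 32.9*14.8 = 486.9200 Wh
t = E/P = 486.9200/243 = 2.0038

2.0038 hours


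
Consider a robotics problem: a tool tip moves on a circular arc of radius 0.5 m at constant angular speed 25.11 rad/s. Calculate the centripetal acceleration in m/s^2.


a_c = omega^2 * r = 25.11^2 * 0.5 = 315.2560

315.2560 m/s^2


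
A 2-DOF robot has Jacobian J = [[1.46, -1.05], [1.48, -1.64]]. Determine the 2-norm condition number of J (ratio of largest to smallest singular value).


JJ^T eigenvalues: trace(JJ^T) = 8.1141, det(JJ^T) = det(J)^2 = 0.70627216
s_max^2 = (8.1141 + sqrt(63.01353017))/2 = 8.02610310
s_min^2 = (8.1141 - sqrt(63.01353017))/2 = 0.08799690
kappa = s_max/s_min = sqrt(8.02610310/0.08799690) = 9.5503

9.5503


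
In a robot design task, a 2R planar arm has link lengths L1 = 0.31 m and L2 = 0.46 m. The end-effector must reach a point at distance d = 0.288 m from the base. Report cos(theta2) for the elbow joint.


cos(th2) = (d^2 - L1^2 - L2^2)/(2*L1*L2) = (0.288^2 - 0.31^2 - 0.46^2)/(2*0.31*0.46) = -0.7881

-0.7881


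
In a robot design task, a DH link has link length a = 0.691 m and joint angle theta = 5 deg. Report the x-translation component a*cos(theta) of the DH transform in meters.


a*cos(theta) = 0.691*cos(5 deg) = 0.6884

0.6884 m


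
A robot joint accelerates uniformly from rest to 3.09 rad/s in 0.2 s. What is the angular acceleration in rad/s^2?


alpha = delta_omega / t = 3.09 / 0.2 = 15.4500

15.4500 rad/s^2


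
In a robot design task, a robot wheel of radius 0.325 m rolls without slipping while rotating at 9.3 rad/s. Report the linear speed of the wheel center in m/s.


v = omega * r = 9.3 * 0.325 = 3.0225

3.0225 m/s


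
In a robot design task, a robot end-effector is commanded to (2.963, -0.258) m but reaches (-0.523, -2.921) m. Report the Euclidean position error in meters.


dx = -0.523 - (2.963) = -3.4860, dy = -2.921 - (-0.258) = -2.6630
err = sqrt(12.152196 + 7.091569) = 4.3868

4.3868 m


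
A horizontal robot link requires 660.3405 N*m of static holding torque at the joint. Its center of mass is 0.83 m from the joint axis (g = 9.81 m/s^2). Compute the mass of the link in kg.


m = tau / (g*L) = 660.3405 / (9.81 * 0.83) = 81.1000

81.1000 kg


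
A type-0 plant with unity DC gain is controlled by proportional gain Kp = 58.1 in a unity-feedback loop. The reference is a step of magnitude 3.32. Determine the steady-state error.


e_ss = R/(1 + Kp) = 3.32/(1 + 58.1) = 3.32/59.1000 = 0.0562

0.0562


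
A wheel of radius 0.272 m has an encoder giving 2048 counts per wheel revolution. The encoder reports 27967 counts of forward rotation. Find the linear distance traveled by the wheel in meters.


revs = 27967/2048 = 13.655762
d = revs * 2*pi*r = 13.655762 * 2*pi*0.272 = 23.3381

23.3381 m


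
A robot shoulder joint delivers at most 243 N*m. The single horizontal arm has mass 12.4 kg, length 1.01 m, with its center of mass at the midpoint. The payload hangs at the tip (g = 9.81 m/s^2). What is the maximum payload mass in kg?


tau_arm = m_arm*g*(L/2) = 12.4*9.81*1.01/2 = 61.4302 N*m
tau_payload = tau_max - tau_arm = 243 - 61.4302 = 181.5698
m_payload = tau_payload / (g*L) = 181.5698 / (9.81*1.01) = 18.3254

18.3254 kg


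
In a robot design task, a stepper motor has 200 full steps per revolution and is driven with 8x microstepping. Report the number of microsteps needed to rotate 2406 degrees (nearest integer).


step_size = 360/(200*8) = 360/1600 = 0.225000 deg
n = 2406/(360/1600) = 2406*1600/360 = 10693.3333 -> 10693

10693 steps


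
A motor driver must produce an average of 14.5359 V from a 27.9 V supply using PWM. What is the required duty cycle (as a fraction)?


D = V_avg/V_supply = 14.5359/27.9 = 0.5210

0.5210


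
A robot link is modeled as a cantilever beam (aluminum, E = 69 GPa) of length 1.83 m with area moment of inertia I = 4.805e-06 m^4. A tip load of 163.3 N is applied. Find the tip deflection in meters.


delta = F*L^3/(3*E*I) = 163.3*1.83^3/(3*6.900e+10*4.805e-06)
      = 1000.7819271/994635 = 0.0010

0.0010 m


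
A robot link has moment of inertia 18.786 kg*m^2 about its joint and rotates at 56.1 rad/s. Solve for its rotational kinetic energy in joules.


KE = (1/2)*I*omega^2 = 0.5*18.786*56.1^2 = 29561.7435

29561.7435 J


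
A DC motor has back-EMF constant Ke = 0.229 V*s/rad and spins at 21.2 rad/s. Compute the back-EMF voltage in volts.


V_emf = Ke * omega = 0.229*21.2 = 4.8548

4.8548 V


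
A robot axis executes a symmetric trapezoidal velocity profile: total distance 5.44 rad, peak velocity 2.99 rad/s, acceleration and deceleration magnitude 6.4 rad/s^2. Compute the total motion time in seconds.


t_acc = v/a = 2.99/6.4 = 0.467188 s
d_acc = v^2/(2a) = 0.698445 rad (each ramp)
d_cruise = 5.44 - 2*0.698445 = 4.043110 rad
t_cruise = 4.043110/2.99 = 1.352211 s
t_total = 2*0.467188 + 1.352211 = 2.2866

2.2866 s


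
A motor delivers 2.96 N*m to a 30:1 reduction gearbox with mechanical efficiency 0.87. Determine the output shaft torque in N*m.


tau_out = tau_in * N * eta = 2.96 * 30 * 0.87 = 77.2560

77.2560 N*m


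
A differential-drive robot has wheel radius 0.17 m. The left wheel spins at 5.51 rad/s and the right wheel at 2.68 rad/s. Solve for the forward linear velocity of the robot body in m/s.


v = r*(wR + wL)/2 = 0.17*(2.68 + 5.51)/2 = 0.6962

0.6962 m/s


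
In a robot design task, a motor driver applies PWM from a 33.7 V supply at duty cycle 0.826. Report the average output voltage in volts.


V_avg = V_supply * D = 33.7*0.826 = 27.8362

27.8362 V


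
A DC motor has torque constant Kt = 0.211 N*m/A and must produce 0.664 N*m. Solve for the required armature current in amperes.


I = tau / Kt = 0.664/0.211 = 3.1469

3.1469 A


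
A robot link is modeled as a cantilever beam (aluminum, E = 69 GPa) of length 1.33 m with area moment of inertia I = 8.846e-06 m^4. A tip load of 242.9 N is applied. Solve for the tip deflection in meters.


delta = F*L^3/(3*E*I) = 242.9*1.33^3/(3*6.900e+10*8.846e-06)
      = 571.4555273/1831122 = 3.1208e-04

3.1208e-04 m


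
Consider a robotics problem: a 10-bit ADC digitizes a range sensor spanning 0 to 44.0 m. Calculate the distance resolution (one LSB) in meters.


res = range / 2^n = 44.0/2^10 = 44.0/1024 = 0.0430

0.0430 m


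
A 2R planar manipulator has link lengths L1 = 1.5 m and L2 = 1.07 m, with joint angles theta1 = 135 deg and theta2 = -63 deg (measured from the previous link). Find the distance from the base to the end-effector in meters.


x = L1*cos(th1) + L2*cos(th1+th2) = -0.730012
y = L1*sin(th1) + L2*sin(th1+th2) = 2.078291
d = sqrt(x^2 + y^2) = sqrt(0.532918 + 4.319293) = 2.2028

2.2028 m


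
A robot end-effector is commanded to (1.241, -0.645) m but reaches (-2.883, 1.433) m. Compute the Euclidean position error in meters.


dx = -2.883 - (1.241) = -4.1240, dy = 1.433 - (-0.645) = 2.0780
err = sqrt(17.007376 + 4.318084) = 4.6179

4.6179 m


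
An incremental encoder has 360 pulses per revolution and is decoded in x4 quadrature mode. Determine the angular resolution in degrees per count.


resolution = 360 / (PPR * 4) = 360 / 1440 = 0.2500

0.2500 degrees


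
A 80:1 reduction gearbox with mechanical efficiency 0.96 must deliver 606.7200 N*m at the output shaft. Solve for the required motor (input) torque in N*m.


tau_in = tau_out / (N * eta) = 606.7200 / (80 * 0.96) = 7.9000

7.9000 N*m


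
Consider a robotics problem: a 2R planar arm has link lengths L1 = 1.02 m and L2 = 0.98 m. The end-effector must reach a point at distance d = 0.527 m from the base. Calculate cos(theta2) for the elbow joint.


cos(th2) = (d^2 - L1^2 - L2^2)/(2*L1*L2) = (0.527^2 - 1.02^2 - 0.98^2)/(2*1.02*0.98) = -0.8619

-0.8619


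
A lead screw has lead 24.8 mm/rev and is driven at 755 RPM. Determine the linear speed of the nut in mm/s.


v = lead * (RPM/60) = 24.8*755/60 = 312.0667

312.0667 mm/s


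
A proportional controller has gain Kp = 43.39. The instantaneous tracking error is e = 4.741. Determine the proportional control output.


u_P = Kp * e = 43.39 * 4.741 = 205.7120

205.7120


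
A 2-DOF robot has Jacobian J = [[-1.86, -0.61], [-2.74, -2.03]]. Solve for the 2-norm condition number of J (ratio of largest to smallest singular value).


JJ^T eigenvalues: trace(JJ^T) = 15.4602, det(JJ^T) = det(J)^2 = 4.42849936
s_max^2 = (15.4602 + sqrt(221.30378660))/2 = 15.16824134
s_min^2 = (15.4602 - sqrt(221.30378660))/2 = 0.29195866
kappa = s_max/s_min = sqrt(15.16824134/0.29195866) = 7.2079

7.2079


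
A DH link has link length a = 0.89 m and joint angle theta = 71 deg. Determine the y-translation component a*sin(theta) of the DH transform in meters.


a*sin(theta) = 0.89*sin(71 deg) = 0.8415

0.8415 m


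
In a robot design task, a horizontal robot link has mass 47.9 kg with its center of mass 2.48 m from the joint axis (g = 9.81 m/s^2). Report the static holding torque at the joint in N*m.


tau = m*g*L = 47.9 * 9.81 * 2.48 = 1165.3495

1165.3495 N*m


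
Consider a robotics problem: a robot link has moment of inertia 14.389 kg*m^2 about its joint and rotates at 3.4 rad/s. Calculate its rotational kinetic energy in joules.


KE = (1/2)*I*omega^2 = 0.5*14.389*3.4^2 = 83.1684

83.1684 J


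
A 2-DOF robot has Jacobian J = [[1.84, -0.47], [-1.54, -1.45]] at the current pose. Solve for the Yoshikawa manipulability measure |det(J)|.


det(J) = 1.84*-1.45 - (-0.47)*(-1.54) = -3.3918
|det(J)| = 3.3918

3.3918


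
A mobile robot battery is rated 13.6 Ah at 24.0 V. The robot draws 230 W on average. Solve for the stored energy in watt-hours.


E = capacity * V = 13.6*24.0 = 326.4000

326.4000 Wh


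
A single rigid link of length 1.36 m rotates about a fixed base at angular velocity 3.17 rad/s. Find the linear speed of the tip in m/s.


v = L*omega = 1.36 * 3.17 = 4.3112

4.3112 m/s


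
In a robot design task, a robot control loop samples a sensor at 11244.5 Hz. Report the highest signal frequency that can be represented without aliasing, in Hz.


f_max = f_s/2 = 11244.5/2 = 5622.2500

5622.2500 Hz


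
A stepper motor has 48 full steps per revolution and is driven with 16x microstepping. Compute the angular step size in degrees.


step = 360/(48*16) = 360/768 = 0.4688

0.4688 degrees


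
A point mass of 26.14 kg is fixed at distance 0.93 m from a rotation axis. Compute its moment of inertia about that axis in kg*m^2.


I = m*r^2 = 26.14*0.93^2 = 22.6085

22.6085 kg*m^2


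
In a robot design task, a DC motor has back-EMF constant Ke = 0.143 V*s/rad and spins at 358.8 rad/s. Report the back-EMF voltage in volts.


V_emf = Ke * omega = 0.143*358.8 = 51.3084

51.3084 V


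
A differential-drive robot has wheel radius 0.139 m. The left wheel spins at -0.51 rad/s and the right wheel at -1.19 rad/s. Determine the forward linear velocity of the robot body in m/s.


v = r*(wR + wL)/2 = 0.139*(-1.19 + -0.51)/2 = -0.1182

-0.1182 m/s


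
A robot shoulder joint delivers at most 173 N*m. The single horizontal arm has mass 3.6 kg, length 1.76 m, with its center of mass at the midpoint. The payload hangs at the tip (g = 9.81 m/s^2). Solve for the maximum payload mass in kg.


tau_arm = m_arm*g*(L/2) = 3.6*9.81*1.76/2 = 31.0781 N*m
tau_payload = tau_max - tau_arm = 173 - 31.0781 = 141.9219
m_payload = tau_payload / (g*L) = 141.9219 / (9.81*1.76) = 8.2199

8.2199 kg


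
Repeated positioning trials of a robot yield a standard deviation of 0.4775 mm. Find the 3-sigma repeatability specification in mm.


repeatability = 3*sigma = 3*0.4775 = 1.4325

1.4325 mm


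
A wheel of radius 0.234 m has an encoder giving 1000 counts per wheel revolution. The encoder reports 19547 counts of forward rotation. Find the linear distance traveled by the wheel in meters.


revs = 19547/1000 = 19.547000
d = revs * 2*pi*r = 19.547000 * 2*pi*0.234 = 28.7393

28.7393 m


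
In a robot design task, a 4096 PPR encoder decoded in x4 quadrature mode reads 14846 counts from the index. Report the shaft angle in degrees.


angle = counts * 360 / (PPR*4) = 14846 * 360 / 16384 = 326.2061

326.2061 degrees


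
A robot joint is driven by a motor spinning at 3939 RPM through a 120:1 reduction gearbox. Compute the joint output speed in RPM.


omega_joint = omega_motor / N = 3939 / 120 = 32.8250

32.8250 RPM


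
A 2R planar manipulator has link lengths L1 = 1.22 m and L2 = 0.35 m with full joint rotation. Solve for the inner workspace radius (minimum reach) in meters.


r_min = |L1 - L2| = |1.22 - 0.35| = 0.8700

0.8700 m


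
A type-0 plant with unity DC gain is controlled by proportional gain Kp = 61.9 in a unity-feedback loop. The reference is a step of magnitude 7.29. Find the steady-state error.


e_ss = R/(1 + Kp) = 7.29/(1 + 61.9) = 7.29/62.9000 = 0.1159

0.1159


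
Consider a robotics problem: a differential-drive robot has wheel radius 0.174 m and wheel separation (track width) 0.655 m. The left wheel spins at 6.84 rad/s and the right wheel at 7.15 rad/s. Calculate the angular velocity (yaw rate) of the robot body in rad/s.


omega = r*(wR - wL)/L = 0.174*(7.15 - (6.84))/0.655 = 0.0824

0.0824 rad/s


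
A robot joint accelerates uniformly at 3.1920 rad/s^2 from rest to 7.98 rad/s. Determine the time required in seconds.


t = delta_omega / alpha = 7.98 / 3.1920 = 2.5000

2.5000 s


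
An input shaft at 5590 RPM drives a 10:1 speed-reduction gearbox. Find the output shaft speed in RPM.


omega_out = omega_in / N = 5590 / 10 = 559.0000

559.0000 RPM


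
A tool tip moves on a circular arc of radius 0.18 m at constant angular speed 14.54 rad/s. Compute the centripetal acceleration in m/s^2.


a_c = omega^2 * r = 14.54^2 * 0.18 = 38.0541

38.0541 m/s^2


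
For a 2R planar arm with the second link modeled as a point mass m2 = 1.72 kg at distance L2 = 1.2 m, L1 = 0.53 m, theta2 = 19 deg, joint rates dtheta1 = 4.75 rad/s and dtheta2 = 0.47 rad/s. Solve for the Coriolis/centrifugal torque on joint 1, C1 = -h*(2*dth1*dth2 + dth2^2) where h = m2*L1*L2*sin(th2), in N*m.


h = m2*L1*L2*sin(th2) = 1.72*0.53*1.2*sin(19 deg) = 0.356146
C1 = -h*(2*4.75*0.47 + 0.47^2) = -0.356146*4.6859 = -1.6689

-1.6689 N*m


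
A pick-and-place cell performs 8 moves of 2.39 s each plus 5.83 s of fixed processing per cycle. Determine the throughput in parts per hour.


T_cycle = 8*2.39 + 5.83 = 24.9500 s
rate = 3600/T = 144.2886

144.2886 parts/hour


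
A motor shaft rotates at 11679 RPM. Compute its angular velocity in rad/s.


omega = 11679 * 2*pi/60 = 1223.0220

1223.0220 rad/s


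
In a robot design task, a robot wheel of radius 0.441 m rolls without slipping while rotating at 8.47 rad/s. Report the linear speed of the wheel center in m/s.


v = omega * r = 8.47 * 0.441 = 3.7353

3.7353 m/s


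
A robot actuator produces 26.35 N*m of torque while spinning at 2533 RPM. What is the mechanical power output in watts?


omega = 2533 * 2*pi/60 = 265.255140 rad/s
P = tau * omega = 26.35 * 265.255140 = 6989.4729

6989.4729 W


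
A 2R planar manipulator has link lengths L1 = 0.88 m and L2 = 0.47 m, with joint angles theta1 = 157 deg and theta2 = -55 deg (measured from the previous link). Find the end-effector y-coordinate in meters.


y = L1*sin(th1) + L2*sin(th1+th2) = 0.88*sin(157 deg) + 0.47*sin(102 deg) = 0.8036

0.8036 m


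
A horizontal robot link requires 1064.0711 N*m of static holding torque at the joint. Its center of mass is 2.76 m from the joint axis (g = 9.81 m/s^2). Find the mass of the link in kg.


m = tau / (g*L) = 1064.0711 / (9.81 * 2.76) = 39.3000

39.3000 kg


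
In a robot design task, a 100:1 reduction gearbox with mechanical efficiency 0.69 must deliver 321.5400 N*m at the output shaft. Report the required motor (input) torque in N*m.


tau_in = tau_out / (N * eta) = 321.5400 / (100 * 0.69) = 4.6600

4.6600 N*m


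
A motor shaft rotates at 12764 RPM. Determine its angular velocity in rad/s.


omega = 12764 * 2*pi/60 = 1336.6430

1336.6430 rad/s


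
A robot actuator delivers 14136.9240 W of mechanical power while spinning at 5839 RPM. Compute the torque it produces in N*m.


omega = 5839 * 2*pi/60 = 611.458650 rad/s
tau = P / omega = 14136.9240 / 611.458650 = 23.1200

23.1200 N*m


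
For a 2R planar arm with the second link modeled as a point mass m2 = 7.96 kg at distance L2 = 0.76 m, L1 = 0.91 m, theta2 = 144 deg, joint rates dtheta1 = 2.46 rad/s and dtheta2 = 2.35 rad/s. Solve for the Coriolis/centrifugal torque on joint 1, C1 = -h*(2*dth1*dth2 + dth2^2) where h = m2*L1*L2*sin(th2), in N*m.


h = m2*L1*L2*sin(th2) = 7.96*0.91*0.76*sin(144 deg) = 3.235838
C1 = -h*(2*2.46*2.35 + 2.35^2) = -3.235838*17.0845 = -55.2827

-55.2827 N*m


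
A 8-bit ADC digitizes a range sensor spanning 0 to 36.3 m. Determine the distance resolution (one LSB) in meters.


res = range / 2^n = 36.3/2^8 = 36.3/256 = 0.1418

0.1418 m


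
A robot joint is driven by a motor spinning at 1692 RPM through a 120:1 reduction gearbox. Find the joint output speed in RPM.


omega_joint = omega_motor / N = 1692 / 120 = 14.1000

14.1000 RPM


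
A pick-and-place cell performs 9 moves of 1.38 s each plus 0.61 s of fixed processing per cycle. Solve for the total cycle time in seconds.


T = 9*1.38 + 0.61 = 13.0300

13.0300 s


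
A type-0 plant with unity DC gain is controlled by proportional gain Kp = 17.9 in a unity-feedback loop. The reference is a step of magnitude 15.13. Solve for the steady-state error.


e_ss = R/(1 + Kp) = 15.13/(1 + 17.9) = 15.13/18.9000 = 0.8005

0.8005


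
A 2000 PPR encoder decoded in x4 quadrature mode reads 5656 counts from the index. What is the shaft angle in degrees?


angle = counts * 360 / (PPR*4) = 5656 * 360 / 8000 = 254.5200

254.5200 degrees


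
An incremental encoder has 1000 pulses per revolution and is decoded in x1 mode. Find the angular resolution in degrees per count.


resolution = 360 / (PPR * 1) = 360 / 1000 = 0.3600

0.3600 degrees


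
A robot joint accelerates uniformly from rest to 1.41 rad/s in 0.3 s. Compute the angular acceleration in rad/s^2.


alpha = delta_omega / t = 1.41 / 0.3 = 4.7000

4.7000 rad/s^2


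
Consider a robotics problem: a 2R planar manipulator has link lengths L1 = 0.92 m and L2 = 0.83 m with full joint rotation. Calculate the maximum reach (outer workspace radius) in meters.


r_max = L1 + L2 = 0.92 + 0.83 = 1.7500

1.7500 m


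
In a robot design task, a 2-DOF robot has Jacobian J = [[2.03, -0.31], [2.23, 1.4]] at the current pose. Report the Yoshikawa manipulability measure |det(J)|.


det(J) = 2.03*1.4 - (-0.31)*(2.23) = 3.5333
|det(J)| = 3.5333

3.5333


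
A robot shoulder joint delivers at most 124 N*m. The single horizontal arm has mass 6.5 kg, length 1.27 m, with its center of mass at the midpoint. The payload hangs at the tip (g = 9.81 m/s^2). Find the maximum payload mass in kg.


tau_arm = m_arm*g*(L/2) = 6.5*9.81*1.27/2 = 40.4908 N*m
tau_payload = tau_max - tau_arm = 124 - 40.4908 = 83.5092
m_payload = tau_payload / (g*L) = 83.5092 / (9.81*1.27) = 6.7029

6.7029 kg


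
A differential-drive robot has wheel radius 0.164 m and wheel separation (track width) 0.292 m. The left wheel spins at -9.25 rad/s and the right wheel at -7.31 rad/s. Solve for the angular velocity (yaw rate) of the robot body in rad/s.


omega = r*(wR - wL)/L = 0.164*(-7.31 - (-9.25))/0.292 = 1.0896

1.0896 rad/s


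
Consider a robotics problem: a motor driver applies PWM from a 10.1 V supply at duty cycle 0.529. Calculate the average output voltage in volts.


V_avg = V_supply * D = 10.1*0.529 = 5.3429

5.3429 V


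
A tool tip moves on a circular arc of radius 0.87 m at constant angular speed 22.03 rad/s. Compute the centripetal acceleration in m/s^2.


a_c = omega^2 * r = 22.03^2 * 0.87 = 422.2292

422.2292 m/s^2


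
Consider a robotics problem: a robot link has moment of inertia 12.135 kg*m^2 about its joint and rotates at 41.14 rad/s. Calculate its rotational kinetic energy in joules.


KE = (1/2)*I*omega^2 = 0.5*12.135*41.14^2 = 10269.2413

10269.2413 J


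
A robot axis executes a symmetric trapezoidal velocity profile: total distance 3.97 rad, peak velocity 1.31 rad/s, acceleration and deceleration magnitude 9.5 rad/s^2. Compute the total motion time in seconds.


t_acc = v/a = 1.31/9.5 = 0.137895 s
d_acc = v^2/(2a) = 0.090321 rad (each ramp)
d_cruise = 3.97 - 2*0.090321 = 3.789358 rad
t_cruise = 3.789358/1.31 = 2.892640 s
t_total = 2*0.137895 + 2.892640 = 3.1684

3.1684 s
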